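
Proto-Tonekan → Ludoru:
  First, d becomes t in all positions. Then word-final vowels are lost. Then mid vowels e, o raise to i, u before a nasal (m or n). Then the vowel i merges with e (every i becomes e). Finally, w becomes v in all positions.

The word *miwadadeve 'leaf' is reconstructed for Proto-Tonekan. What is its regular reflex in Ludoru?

mevatatev

Ludoru: start from *miwadadeve.
  rule 1 (unconditioned shift): miwadadeve → miwatateve
  rule 2 (apocope): miwatateve → miwatatev
  rule 3: no change — miwatatev
  rule 4 (vowel merger): miwatatev → mewatatev
  rule 5 (unconditioned shift): mewatatev → mevatatev
  ⇒ Ludoru mevatatev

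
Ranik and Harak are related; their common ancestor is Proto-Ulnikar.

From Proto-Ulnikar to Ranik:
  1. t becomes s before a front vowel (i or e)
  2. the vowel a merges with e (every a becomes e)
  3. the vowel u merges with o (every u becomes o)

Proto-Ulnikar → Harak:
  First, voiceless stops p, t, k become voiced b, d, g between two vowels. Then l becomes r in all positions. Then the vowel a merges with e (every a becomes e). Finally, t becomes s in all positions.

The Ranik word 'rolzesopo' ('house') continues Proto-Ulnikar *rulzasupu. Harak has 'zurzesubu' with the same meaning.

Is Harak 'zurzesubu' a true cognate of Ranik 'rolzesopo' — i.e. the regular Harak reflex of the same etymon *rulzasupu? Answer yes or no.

Derive the expected Harak reflex of *rulzasupu:
Harak: start from *rulzasupu.
  rule 1 (intervocalic voicing): rulzasupu → rulzasubu
  rule 2 (unconditioned shift): rulzasubu → rurzasubu
  rule 3 (vowel merger): rurzasubu → rurzesubu
  rule 4: no change — rurzesubu
  ⇒ Harak rurzesubu
The regular Harak reflex would be 'rurzesubu', but the attested form is 'zurzesubu'. The correspondence is irregular, so they are not cognates (the Harak form has a different source).

no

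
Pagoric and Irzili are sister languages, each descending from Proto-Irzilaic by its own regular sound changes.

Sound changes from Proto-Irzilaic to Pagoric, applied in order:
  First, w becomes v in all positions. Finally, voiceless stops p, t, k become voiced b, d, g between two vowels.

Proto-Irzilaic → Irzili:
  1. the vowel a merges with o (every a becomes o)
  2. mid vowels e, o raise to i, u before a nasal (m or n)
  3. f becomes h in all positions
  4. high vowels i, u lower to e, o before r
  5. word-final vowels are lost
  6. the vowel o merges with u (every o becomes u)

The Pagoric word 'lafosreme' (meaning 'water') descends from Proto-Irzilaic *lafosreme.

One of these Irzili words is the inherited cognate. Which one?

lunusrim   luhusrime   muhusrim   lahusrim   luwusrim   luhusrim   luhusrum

Irzili: *lafosreme
  lafosreme → lofosreme   [vowel merger]
  lofosreme → lofosrime   [pre-nasal raising]
  lofosrime → lohosrime   [unconditioned shift]
  lohosrime (rule 4 does not apply)
  lohosrime → lohosrim   [apocope]
  lohosrim → luhusrim   [vowel merger]
  giving Irzili luhusrim.
Among the options, 'luhusrim' alone shows every Irzili change applied in order.

luhusrim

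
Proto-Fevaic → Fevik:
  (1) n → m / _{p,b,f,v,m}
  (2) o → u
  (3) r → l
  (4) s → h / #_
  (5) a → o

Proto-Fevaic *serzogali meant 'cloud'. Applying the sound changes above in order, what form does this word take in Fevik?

helzugoli

Fevik: *serzogali
  serzogali (rule 1 does not apply)
  serzogali → serzugali   [vowel merger]
  serzugali → selzugali   [unconditioned shift]
  selzugali → helzugali   [debuccalisation]
  helzugali → helzugoli   [vowel merger]
  giving Fevik helzugoli.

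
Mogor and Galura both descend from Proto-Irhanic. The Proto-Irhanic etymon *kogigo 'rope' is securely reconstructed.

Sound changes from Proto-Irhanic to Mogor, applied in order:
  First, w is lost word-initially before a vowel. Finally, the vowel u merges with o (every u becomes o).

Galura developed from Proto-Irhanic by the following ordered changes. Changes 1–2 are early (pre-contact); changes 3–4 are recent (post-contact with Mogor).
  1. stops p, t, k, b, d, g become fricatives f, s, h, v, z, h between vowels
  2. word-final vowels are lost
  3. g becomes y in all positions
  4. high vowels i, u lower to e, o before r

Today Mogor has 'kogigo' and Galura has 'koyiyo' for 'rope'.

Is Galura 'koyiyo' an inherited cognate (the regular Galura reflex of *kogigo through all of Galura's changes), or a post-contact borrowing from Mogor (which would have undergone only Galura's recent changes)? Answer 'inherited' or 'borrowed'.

borrowed

If inherited, *kogigo would pass through all of Galura's changes:
Galura: start from *kogigo.
  rule 1 (intervocalic lenition): kogigo → kohiho
  rule 2 (apocope): kohiho → kohih
  rule 3: no change — kohih
  rule 4: no change — kohih
  ⇒ Galura kohih
If borrowed from Mogor 'kogigo' after the early changes, it would undergo only the recent ones:
  rule 3 (unconditioned shift): kogigo → koyiyo
  rule 4 (pre-rhotic lowering): no change (koyiyo)
  ⇒ as a loan: koyiyo
Galura 'koyiyo' matches the loan outcome 'koyiyo', not the inherited 'kohih' — it skipped the early Galura changes, so it was borrowed from Mogor.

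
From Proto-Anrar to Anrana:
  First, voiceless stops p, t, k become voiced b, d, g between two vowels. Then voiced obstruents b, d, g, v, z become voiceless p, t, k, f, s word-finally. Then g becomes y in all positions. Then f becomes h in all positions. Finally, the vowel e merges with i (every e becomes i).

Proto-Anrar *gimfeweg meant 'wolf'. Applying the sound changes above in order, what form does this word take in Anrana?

Anrana: start from *gimfeweg.
  rule 1: no change — gimfeweg
  rule 2 (final devoicing): gimfeweg → gimfewek
  rule 3 (unconditioned shift): gimfewek → yimfewek
  rule 4 (unconditioned shift): yimfewek → yimhewek
  rule 5 (vowel merger): yimhewek → yimhiwik
  ⇒ Anrana yimhiwik

yimhiwik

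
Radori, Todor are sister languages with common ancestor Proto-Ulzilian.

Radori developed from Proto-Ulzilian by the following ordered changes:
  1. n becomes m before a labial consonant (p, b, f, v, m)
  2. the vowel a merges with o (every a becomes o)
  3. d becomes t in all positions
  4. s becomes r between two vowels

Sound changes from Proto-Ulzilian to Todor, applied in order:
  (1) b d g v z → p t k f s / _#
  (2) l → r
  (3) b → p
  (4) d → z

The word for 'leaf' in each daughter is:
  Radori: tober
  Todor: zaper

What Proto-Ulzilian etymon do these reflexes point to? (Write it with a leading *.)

*daber

Position 3: Radori has b, Todor has p. Radori preserves b here (none of its changes turn any other segment into b), so the proto-segment is *b.
Position 1: Radori has t, Todor has z. Taking the neighbouring segments as reconstructed: Radori t could go back to *t or *d; Todor z could go back to *d or *z — the one source consistent with every daughter is *d.
This points to *daber. Verify forward in each daughter:
Radori: *daber
  daber (rule 1 does not apply)
  daber → dober   [vowel merger]
  dober → tober   [unconditioned shift]
  tober (rule 4 does not apply)
  giving Radori tober.
Todor: *daber > daper > zaper  (by unconditioned shift, unconditioned shift)
Only *daber yields all of Radori tober, Todor zaper.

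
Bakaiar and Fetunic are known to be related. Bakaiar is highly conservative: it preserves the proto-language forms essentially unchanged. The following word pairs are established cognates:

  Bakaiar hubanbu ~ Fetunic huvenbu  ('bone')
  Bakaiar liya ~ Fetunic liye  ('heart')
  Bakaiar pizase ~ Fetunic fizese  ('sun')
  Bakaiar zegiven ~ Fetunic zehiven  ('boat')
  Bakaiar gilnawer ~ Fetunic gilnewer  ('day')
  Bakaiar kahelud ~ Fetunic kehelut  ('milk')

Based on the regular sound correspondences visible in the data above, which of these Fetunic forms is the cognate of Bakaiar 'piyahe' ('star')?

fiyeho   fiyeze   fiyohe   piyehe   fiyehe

fiyehe

pizase ~ fizese — Bakaiar p corresponds to Fetunic f word-initially before a front vowel.
pizase ~ fizese, gilnawer ~ gilnewer — Bakaiar a corresponds to Fetunic e after a consonant, before a consonant other than r, m, n, p, b, f, v.
Applying these to Bakaiar 'piyahe':
  piyahe → fiyahe   (p→f word-initially before a front vowel)
  fiyahe → fiyehe   (a→e after a consonant, before a consonant other than r, m, n, p, b, f, v)
So the Fetunic cognate is 'fiyehe'.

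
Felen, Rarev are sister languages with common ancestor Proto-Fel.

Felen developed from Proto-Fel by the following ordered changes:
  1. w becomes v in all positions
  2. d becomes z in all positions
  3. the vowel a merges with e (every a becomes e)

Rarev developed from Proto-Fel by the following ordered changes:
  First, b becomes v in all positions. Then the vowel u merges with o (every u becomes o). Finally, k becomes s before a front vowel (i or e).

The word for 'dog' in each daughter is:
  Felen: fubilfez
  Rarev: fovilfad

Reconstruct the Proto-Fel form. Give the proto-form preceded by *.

*fubilfad

Position 2: Felen has u, Rarev has o. Felen preserves u here (none of its changes turn any other segment into u), so the proto-segment is *u.
Position 8: Felen has z, Rarev has d. Rarev preserves d here (none of its changes turn any other segment into d), so the proto-segment is *d.
Verify the candidate proto-form against each daughter:
Felen: *fubilfad
  fubilfad (rule 1 does not apply)
  fubilfad → fubilfaz   [unconditioned shift]
  fubilfaz → fubilfez   [vowel merger]
  giving Felen fubilfez.
Rarev: *fubilfad > fuvilfad > fovilfad  (by unconditioned shift, vowel merger)
No other proto-form is consistent with every reflex, so the reconstruction is *fubilfad.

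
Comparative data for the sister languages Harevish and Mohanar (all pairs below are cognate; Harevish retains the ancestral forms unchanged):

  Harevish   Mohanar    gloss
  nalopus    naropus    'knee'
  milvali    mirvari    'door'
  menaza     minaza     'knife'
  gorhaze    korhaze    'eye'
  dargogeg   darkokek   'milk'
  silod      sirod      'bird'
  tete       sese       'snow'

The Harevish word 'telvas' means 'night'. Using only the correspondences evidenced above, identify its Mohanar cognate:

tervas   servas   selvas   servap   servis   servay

servas

tete ~ sese — Harevish t corresponds to Mohanar s word-initially before a front vowel.
milvali ~ mirvari — Harevish l corresponds to Mohanar r after a vowel, before a labial obstruent.
Applying these to Harevish 'telvas':
  telvas → selvas   (t→s word-initially before a front vowel)
  selvas → servas   (l→r after a vowel, before a labial obstruent)
So the Mohanar cognate is 'servas'.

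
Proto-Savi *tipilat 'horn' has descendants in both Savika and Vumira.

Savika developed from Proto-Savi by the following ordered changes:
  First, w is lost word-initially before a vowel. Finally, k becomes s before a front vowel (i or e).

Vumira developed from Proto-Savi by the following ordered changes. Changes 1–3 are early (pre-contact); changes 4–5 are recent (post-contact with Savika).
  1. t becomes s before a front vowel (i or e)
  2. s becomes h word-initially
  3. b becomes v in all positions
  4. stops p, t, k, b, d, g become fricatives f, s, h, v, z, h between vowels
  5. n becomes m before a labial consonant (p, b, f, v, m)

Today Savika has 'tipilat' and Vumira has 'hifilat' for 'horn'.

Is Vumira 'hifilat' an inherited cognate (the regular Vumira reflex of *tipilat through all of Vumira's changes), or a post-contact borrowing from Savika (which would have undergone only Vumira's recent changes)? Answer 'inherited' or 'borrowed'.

If inherited, *tipilat would pass through all of Vumira's changes:
Vumira: start from *tipilat.
  rule 1 (palatalisation): tipilat → sipilat
  rule 2 (debuccalisation): sipilat → hipilat
  rule 3: no change — hipilat
  rule 4 (intervocalic lenition): hipilat → hifilat
  rule 5: no change — hifilat
  ⇒ Vumira hifilat
If borrowed from Savika 'tipilat' after the early changes, it would undergo only the recent ones:
  rule 4 (intervocalic lenition): tipilat → tifilat
  rule 5 (nasal place assimilation): no change (tifilat)
  ⇒ as a loan: tifilat
Vumira 'hifilat' matches the inherited outcome exactly, so it is an inherited cognate, not a loan.

inherited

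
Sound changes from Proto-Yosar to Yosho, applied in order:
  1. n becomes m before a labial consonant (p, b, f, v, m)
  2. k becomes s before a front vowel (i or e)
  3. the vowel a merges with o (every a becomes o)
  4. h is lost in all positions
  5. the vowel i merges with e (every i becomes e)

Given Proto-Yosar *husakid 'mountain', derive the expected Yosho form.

usosed

Yosho: start from *husakid.
  rule 1: no change — husakid
  rule 2 (palatalisation): husakid → husasid
  rule 3 (vowel merger): husasid → husosid
  rule 4 (h-loss): husosid → usosid
  rule 5 (vowel merger): usosid → usosed
  ⇒ Yosho usosed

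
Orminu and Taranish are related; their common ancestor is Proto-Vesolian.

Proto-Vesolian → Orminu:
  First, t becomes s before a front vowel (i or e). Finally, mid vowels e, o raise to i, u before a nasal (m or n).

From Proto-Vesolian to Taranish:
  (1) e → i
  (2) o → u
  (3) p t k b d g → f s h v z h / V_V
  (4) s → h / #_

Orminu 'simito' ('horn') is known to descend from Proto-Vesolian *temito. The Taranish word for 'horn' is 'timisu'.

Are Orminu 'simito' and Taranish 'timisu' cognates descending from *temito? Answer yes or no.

Derive the expected Taranish reflex of *temito:
Taranish: start from *temito.
  rule 1 (vowel merger): temito → timito
  rule 2 (vowel merger): timito → timitu
  rule 3 (intervocalic lenition): timitu → timisu
  rule 4: no change — timisu
  ⇒ Taranish timisu
Taranish 'timisu' matches the regular reflex exactly, so the pair is cognate.

yes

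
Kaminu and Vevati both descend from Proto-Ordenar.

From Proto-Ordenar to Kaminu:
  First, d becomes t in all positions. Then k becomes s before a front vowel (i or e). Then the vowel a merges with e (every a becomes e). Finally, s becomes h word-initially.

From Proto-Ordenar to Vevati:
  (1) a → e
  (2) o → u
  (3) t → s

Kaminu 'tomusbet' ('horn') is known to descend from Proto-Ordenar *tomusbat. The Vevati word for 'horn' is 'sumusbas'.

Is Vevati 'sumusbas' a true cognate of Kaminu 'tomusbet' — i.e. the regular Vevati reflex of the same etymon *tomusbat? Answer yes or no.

no

Derive the expected Vevati reflex of *tomusbat:
Vevati: *tomusbat > tomusbet > tumusbet > sumusbes  (by vowel merger, vowel merger, unconditioned shift)
The regular Vevati reflex would be 'sumusbes', but the attested form is 'sumusbas'. The correspondence is irregular, so they are not cognates (the Vevati form has a different source).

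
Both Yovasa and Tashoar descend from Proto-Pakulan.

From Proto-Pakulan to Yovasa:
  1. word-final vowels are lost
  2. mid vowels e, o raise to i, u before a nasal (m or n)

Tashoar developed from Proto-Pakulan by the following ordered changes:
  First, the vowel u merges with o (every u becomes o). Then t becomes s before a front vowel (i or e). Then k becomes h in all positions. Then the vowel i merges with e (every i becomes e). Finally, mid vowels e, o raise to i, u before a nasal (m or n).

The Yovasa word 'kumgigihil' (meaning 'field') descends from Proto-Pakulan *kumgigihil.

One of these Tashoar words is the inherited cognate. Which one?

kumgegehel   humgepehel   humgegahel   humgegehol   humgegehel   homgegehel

Tashoar: *kumgigihil > komgigihil > homgigihil > homgegehel > humgegehel  (by vowel merger, unconditioned shift, vowel merger, pre-nasal raising)
Only 'humgegehel' matches the regular Tashoar development of *kumgigihil.

humgegehel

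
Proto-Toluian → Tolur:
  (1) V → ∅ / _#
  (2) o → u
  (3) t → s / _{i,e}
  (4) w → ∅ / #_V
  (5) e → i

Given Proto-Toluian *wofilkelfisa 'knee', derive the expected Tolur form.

ufilkilfis

Tolur: *wofilkelfisa > wofilkelfis > wufilkelfis > ufilkelfis > ufilkilfis  (by apocope, vowel merger, glide loss, vowel merger)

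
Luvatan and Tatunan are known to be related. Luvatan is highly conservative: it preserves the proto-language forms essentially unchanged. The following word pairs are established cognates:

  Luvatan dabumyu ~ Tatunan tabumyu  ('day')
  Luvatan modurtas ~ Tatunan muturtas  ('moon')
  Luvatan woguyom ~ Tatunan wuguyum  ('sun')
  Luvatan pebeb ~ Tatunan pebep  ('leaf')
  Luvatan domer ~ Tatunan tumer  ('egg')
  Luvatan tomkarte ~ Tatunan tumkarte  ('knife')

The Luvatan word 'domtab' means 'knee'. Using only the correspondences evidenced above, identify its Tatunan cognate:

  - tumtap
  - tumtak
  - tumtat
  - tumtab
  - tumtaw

domer ~ tumer — Luvatan d corresponds to Tatunan t word-initially before a back vowel.
woguyom ~ wuguyum, domer ~ tumer — Luvatan o corresponds to Tatunan u after a consonant, before a nasal.
pebeb ~ pebep — Luvatan b corresponds to Tatunan p word-finally.
Applying these to Luvatan 'domtab':
  domtab → tomtab   (d→t word-initially before a back vowel)
  tomtab → tumtab   (o→u after a consonant, before a nasal)
  tumtab → tumtap   (b→p word-finally)
So the Tatunan cognate is 'tumtap'.

tumtap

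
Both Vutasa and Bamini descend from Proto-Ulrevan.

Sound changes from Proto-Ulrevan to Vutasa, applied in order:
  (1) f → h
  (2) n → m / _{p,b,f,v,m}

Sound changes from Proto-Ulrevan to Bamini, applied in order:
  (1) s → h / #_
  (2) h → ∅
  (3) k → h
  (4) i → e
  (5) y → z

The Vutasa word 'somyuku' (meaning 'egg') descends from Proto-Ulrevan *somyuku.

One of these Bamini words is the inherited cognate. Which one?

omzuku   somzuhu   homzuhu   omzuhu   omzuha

Bamini: *somyuku
  somyuku → homyuku   [debuccalisation]
  homyuku → omyuku   [h-loss]
  omyuku → omyuhu   [unconditioned shift]
  omyuhu (rule 4 does not apply)
  omyuhu → omzuhu   [unconditioned shift]
  giving Bamini omzuhu.
Only 'omzuhu' matches the regular Bamini development of *somyuku.

omzuhu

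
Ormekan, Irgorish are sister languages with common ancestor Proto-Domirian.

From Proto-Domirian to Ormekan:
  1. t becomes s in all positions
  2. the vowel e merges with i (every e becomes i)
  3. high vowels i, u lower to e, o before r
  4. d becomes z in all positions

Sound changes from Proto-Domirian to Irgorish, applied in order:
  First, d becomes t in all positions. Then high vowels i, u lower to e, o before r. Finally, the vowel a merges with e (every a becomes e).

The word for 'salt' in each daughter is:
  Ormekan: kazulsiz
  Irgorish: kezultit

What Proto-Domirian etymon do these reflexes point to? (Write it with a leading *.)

Position 2: Ormekan has a, Irgorish has e. Ormekan preserves a here (none of its changes turn any other segment into a), so the proto-segment is *a.
Position 8: Ormekan has z, Irgorish has t. Taking the neighbouring segments as reconstructed: Ormekan z could go back to *d or *z; Irgorish t could go back to *t or *d — the one source consistent with every daughter is *d.
Position 6: Ormekan has s, Irgorish has t. Taking the neighbouring segments as reconstructed: Ormekan s could go back to *t or *s; Irgorish t could go back to *t or *d — the one source consistent with every daughter is *t.
Continuing position by position gives *kazultid; check it forward:
Ormekan: start from *kazultid.
  rule 1 (unconditioned shift): kazultid → kazulsid
  rule 2: no change — kazulsid
  rule 3: no change — kazulsid
  rule 4 (unconditioned shift): kazulsid → kazulsiz
  ⇒ Ormekan kazulsiz
Irgorish: start from *kazultid.
  rule 1 (unconditioned shift): kazultid → kazultit
  rule 2: no change — kazultit
  rule 3 (vowel merger): kazultit → kezultit
  ⇒ Irgorish kezultit
*kazultid is the unique common source.

*kazultid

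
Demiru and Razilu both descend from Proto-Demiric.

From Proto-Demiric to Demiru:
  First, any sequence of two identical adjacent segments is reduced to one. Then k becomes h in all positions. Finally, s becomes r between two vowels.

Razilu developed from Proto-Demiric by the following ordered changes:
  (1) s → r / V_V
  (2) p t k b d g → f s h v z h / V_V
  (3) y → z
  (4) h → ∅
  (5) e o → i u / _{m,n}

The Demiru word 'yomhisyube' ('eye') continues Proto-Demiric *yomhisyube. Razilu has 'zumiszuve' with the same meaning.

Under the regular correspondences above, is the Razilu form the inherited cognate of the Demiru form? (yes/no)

Derive the expected Razilu reflex of *yomhisyube:
Razilu: *yomhisyube
  yomhisyube (rule 1 does not apply)
  yomhisyube → yomhisyuve   [intervocalic lenition]
  yomhisyuve → zomhiszuve   [unconditioned shift]
  zomhiszuve → zomiszuve   [h-loss]
  zomiszuve → zumiszuve   [pre-nasal raising]
  giving Razilu zumiszuve.
Razilu 'zumiszuve' matches the regular reflex exactly, so the pair is cognate.

yes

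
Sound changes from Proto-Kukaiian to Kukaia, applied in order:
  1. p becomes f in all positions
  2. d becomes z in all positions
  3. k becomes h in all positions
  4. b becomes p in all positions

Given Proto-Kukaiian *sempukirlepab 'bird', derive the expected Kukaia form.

Kukaia: *sempukirlepab > semfukirlefab > semfuhirlefab > semfuhirlefap  (by unconditioned shift, unconditioned shift, unconditioned shift)

semfuhirlefap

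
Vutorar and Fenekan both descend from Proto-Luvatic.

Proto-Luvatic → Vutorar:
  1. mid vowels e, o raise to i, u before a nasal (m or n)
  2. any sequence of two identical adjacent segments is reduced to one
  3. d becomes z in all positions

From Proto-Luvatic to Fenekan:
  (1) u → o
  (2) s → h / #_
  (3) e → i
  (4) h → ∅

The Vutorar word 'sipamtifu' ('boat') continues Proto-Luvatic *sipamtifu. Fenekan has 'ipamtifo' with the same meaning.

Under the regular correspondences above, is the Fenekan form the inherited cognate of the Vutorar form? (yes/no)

Derive the expected Fenekan reflex of *sipamtifu:
Fenekan: *sipamtifu
  sipamtifu → sipamtifo   [vowel merger]
  sipamtifo → hipamtifo   [debuccalisation]
  hipamtifo (rule 3 does not apply)
  hipamtifo → ipamtifo   [h-loss]
  giving Fenekan ipamtifo.
Fenekan 'ipamtifo' matches the regular reflex exactly, so the pair is cognate.

yes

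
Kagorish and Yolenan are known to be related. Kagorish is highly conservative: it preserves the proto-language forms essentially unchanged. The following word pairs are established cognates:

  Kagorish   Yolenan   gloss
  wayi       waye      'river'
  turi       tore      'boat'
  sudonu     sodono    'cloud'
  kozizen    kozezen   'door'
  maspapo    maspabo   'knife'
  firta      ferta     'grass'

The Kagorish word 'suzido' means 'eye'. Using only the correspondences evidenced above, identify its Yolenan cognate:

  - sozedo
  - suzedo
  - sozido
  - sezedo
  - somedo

sozedo

sudonu ~ sodono — Kagorish u corresponds to Yolenan o after a consonant, before a consonant other than r, m, n, p, b, f, v.
kozizen ~ kozezen — Kagorish i corresponds to Yolenan e after a consonant, before a consonant other than r, m, n, p, b, f, v.
Applying these to Kagorish 'suzido':
  suzido → sozido   (u→o after a consonant, before a consonant other than r, m, n, p, b, f, v)
  sozido → sozedo   (i→e after a consonant, before a consonant other than r, m, n, p, b, f, v)
So the Yolenan cognate is 'sozedo'.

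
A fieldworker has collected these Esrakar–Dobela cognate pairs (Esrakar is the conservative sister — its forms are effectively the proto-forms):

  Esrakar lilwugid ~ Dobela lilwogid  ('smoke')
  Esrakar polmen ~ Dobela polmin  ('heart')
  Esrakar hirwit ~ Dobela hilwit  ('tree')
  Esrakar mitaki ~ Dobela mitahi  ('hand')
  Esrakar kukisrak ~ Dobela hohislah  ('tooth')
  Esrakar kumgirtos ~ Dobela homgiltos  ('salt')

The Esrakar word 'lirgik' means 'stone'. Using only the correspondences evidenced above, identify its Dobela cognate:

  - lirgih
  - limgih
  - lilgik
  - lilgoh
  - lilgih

lilgih

hirwit ~ hilwit, kumgirtos ~ homgiltos — Esrakar r corresponds to Dobela l after a vowel, before a consonant other than r, m, n, p, b, f, v.
kukisrak ~ hohislah — Esrakar k corresponds to Dobela h word-finally.
Applying these to Esrakar 'lirgik':
  lirgik → lilgik   (r→l after a vowel, before a consonant other than r, m, n, p, b, f, v)
  lilgik → lilgih   (k→h word-finally)
So the Dobela cognate is 'lilgih'.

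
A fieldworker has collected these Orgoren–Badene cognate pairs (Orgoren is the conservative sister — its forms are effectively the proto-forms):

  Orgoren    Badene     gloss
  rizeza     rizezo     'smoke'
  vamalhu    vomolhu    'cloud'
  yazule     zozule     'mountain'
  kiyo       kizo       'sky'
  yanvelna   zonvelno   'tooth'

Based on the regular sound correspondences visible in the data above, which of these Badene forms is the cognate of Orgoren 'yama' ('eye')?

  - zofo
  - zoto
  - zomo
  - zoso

yazule ~ zozule, yanvelna ~ zonvelno — Orgoren y corresponds to Badene z word-initially before a back vowel.
vamalhu ~ vomolhu — Orgoren a corresponds to Badene o after a consonant, before a nasal.
rizeza ~ rizezo, yanvelna ~ zonvelno — Orgoren a corresponds to Badene o word-finally.
Applying these to Orgoren 'yama':
  yama → zama   (y→z word-initially before a back vowel)
  zama → zoma   (a→o after a consonant, before a nasal)
  zoma → zomo   (a→o word-finally)
So the Badene cognate is 'zomo'.

zomo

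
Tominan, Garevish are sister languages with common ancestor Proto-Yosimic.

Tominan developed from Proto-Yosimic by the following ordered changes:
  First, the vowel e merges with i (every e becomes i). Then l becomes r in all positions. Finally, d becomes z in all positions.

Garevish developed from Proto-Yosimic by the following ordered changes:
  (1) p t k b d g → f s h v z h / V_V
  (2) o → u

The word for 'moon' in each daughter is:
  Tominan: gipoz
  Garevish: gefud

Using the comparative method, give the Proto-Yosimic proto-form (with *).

Position 3: Tominan has p, Garevish has f. Tominan preserves p here (none of its changes turn any other segment into p), so the proto-segment is *p.
Position 4: Tominan has o, Garevish has u. Tominan preserves o here (none of its changes turn any other segment into o), so the proto-segment is *o.
Position 2: Tominan has i, Garevish has e. Garevish preserves e here (none of its changes turn any other segment into e), so the proto-segment is *e.
Continuing position by position gives *gepod; check it forward:
Tominan: *gepod
  gepod → gipod   [vowel merger]
  gipod (rule 2 does not apply)
  gipod → gipoz   [unconditioned shift]
  giving Tominan gipoz.
Garevish: *gepod > gefod > gefud  (by intervocalic lenition, vowel merger)
Only *gepod yields all of Tominan gipoz, Garevish gefud.

*gepod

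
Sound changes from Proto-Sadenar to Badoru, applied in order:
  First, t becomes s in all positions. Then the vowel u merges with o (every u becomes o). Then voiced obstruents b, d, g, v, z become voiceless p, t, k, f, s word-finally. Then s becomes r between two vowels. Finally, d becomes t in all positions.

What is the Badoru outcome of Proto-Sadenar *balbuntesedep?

balbonseretep

Badoru: *balbuntesedep
  balbuntesedep → balbunsesedep   [unconditioned shift]
  balbunsesedep → balbonsesedep   [vowel merger]
  balbonsesedep (rule 3 does not apply)
  balbonsesedep → balbonseredep   [rhotacism]
  balbonseredep → balbonseretep   [unconditioned shift]
  giving Badoru balbonseretep.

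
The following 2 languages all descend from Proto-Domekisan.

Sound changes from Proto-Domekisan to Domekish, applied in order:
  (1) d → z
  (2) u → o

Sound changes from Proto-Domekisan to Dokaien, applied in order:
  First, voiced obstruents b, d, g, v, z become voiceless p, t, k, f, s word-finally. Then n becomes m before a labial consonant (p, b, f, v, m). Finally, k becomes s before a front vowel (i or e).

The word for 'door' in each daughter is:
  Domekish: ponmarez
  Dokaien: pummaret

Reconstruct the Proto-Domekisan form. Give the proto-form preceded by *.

*punmared

Position 2: Domekish has o, Dokaien has u. Dokaien preserves u here (none of its changes turn any other segment into u), so the proto-segment is *u.
Position 8: Domekish has z, Dokaien has t. Taking the neighbouring segments as reconstructed: Domekish z could go back to *d or *z; Dokaien t could go back to *t or *d — the one source consistent with every daughter is *d.
Position 3: Domekish has n, Dokaien has m. Domekish preserves n here (none of its changes turn any other segment into n), so the proto-segment is *n.
Continuing position by position gives *punmared; check it forward:
Domekish: *punmared
  punmared → punmarez   [unconditioned shift]
  punmarez → ponmarez   [vowel merger]
  giving Domekish ponmarez.
Dokaien: start from *punmared.
  rule 1 (final devoicing): punmared → punmaret
  rule 2 (nasal place assimilation): punmaret → pummaret
  rule 3: no change — pummaret
  ⇒ Dokaien pummaret
Only *punmared yields all of Domekish ponmarez, Dokaien pummaret.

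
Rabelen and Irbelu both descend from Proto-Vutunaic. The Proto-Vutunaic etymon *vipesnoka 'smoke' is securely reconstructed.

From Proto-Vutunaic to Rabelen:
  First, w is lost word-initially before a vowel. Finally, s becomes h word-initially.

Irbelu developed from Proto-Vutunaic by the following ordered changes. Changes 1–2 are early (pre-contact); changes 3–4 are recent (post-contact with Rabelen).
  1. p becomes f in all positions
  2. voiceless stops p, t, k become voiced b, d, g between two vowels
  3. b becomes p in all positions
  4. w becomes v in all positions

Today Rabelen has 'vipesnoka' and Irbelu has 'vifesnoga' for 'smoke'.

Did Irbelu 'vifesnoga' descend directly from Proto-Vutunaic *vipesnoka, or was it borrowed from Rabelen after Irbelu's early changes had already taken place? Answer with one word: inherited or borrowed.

inherited

If inherited, *vipesnoka would pass through all of Irbelu's changes:
Irbelu: start from *vipesnoka.
  rule 1 (unconditioned shift): vipesnoka → vifesnoka
  rule 2 (intervocalic voicing): vifesnoka → vifesnoga
  rule 3: no change — vifesnoga
  rule 4: no change — vifesnoga
  ⇒ Irbelu vifesnoga
If borrowed from Rabelen 'vipesnoka' after the early changes, it would undergo only the recent ones:
  rule 3 (unconditioned shift): no change (vipesnoka)
  rule 4 (unconditioned shift): no change (vipesnoka)
  ⇒ as a loan: vipesnoka
Irbelu 'vifesnoga' matches the inherited outcome exactly, so it is an inherited cognate, not a loan.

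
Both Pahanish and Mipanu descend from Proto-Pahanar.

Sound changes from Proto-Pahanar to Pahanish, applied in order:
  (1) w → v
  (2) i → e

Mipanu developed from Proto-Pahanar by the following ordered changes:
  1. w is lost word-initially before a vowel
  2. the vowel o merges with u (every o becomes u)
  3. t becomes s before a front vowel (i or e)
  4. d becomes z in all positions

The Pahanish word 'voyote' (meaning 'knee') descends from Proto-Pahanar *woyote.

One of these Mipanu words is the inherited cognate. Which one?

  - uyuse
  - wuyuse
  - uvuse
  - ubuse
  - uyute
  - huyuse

Mipanu: start from *woyote.
  rule 1 (glide loss): woyote → oyote
  rule 2 (vowel merger): oyote → uyute
  rule 3 (palatalisation): uyute → uyuse
  rule 4: no change — uyuse
  ⇒ Mipanu uyuse
The other candidates each miss or misapply at least one Mipanu change.

uyuse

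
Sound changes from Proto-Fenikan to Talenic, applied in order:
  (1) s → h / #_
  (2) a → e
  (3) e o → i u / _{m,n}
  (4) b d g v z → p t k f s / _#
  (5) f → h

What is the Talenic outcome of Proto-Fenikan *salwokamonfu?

helwokimunhu

Talenic: *salwokamonfu
  salwokamonfu → halwokamonfu   [debuccalisation]
  halwokamonfu → helwokemonfu   [vowel merger]
  helwokemonfu → helwokimunfu   [pre-nasal raising]
  helwokimunfu (rule 4 does not apply)
  helwokimunfu → helwokimunhu   [unconditioned shift]
  giving Talenic helwokimunhu.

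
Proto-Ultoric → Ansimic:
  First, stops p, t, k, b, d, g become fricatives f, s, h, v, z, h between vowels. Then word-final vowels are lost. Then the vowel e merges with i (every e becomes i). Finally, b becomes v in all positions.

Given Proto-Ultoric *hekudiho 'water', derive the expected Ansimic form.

hihuzih

Ansimic: start from *hekudiho.
  rule 1 (intervocalic lenition): hekudiho → hehuziho
  rule 2 (apocope): hehuziho → hehuzih
  rule 3 (vowel merger): hehuzih → hihuzih
  rule 4: no change — hihuzih
  ⇒ Ansimic hihuzih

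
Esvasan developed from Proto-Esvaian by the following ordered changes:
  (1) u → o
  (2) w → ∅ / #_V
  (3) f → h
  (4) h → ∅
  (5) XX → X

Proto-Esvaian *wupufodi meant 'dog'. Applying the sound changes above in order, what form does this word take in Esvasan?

opodi

Esvasan: start from *wupufodi.
  rule 1 (vowel merger): wupufodi → wopofodi
  rule 2 (glide loss): wopofodi → opofodi
  rule 3 (unconditioned shift): opofodi → opohodi
  rule 4 (h-loss): opohodi → opoodi
  rule 5 (degemination): opoodi → opodi
  ⇒ Esvasan opodi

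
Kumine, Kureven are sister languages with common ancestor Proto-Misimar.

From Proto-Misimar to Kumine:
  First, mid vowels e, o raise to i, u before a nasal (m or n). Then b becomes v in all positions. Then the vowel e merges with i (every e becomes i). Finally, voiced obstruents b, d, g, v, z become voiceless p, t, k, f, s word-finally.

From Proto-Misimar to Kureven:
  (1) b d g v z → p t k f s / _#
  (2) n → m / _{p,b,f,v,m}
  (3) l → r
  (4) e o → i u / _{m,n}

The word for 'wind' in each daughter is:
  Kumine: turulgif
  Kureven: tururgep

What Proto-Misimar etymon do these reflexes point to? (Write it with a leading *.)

Position 5: Kumine has l, Kureven has r. Kumine preserves l here (none of its changes turn any other segment into l), so the proto-segment is *l.
Position 8: Kumine has f, Kureven has p. Taking the neighbouring segments as reconstructed: Kumine f could go back to *b or *f or *v; Kureven p could go back to *p or *b — the one source consistent with every daughter is *b.
Position 7: Kumine has i, Kureven has e. Kureven preserves e here (none of its changes turn any other segment into e), so the proto-segment is *e.
Verify the candidate proto-form against each daughter:
Kumine: *turulgeb
  turulgeb (rule 1 does not apply)
  turulgeb → turulgev   [unconditioned shift]
  turulgev → turulgiv   [vowel merger]
  turulgiv → turulgif   [final devoicing]
  giving Kumine turulgif.
Kureven: *turulgeb
  turulgeb → turulgep   [final devoicing]
  turulgep (rule 2 does not apply)
  turulgep → tururgep   [unconditioned shift]
  tururgep (rule 4 does not apply)
  giving Kureven tururgep.
No other proto-form is consistent with every reflex, so the reconstruction is *turulgeb.

*turulgeb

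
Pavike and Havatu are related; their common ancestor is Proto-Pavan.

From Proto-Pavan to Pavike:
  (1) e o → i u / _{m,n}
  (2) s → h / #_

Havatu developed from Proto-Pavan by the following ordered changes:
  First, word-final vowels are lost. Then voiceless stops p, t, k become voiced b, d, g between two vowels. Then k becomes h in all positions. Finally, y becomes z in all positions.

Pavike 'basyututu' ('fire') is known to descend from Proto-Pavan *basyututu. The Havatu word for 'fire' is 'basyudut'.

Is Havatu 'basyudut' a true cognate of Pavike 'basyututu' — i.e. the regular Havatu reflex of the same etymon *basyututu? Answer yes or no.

Derive the expected Havatu reflex of *basyututu:
Havatu: *basyututu
  basyututu → basyutut   [apocope]
  basyutut → basyudut   [intervocalic voicing]
  basyudut (rule 3 does not apply)
  basyudut → baszudut   [unconditioned shift]
  giving Havatu baszudut.
The regular Havatu reflex would be 'baszudut', but the attested form is 'basyudut'. The correspondence is irregular, so they are not cognates (the Havatu form has a different source).

no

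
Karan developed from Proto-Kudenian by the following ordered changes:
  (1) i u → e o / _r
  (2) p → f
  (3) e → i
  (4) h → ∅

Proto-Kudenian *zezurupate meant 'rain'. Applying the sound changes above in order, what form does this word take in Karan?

zizorufati

Karan: *zezurupate
  zezurupate → zezorupate   [pre-rhotic lowering]
  zezorupate → zezorufate   [unconditioned shift]
  zezorufate → zizorufati   [vowel merger]
  zizorufati (rule 4 does not apply)
  giving Karan zizorufati.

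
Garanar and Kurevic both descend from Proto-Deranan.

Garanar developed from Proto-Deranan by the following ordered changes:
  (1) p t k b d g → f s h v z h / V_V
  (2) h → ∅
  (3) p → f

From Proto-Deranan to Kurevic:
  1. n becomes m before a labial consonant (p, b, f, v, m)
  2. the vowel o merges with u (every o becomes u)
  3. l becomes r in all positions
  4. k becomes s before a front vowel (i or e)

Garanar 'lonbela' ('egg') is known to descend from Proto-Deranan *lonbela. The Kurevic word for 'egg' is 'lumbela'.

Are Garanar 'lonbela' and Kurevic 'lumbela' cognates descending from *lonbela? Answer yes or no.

no

Derive the expected Kurevic reflex of *lonbela:
Kurevic: start from *lonbela.
  rule 1 (nasal place assimilation): lonbela → lombela
  rule 2 (vowel merger): lombela → lumbela
  rule 3 (unconditioned shift): lumbela → rumbera
  rule 4: no change — rumbera
  ⇒ Kurevic rumbera
The regular Kurevic reflex would be 'rumbera', but the attested form is 'lumbela'. The correspondence is irregular, so they are not cognates (the Kurevic form has a different source).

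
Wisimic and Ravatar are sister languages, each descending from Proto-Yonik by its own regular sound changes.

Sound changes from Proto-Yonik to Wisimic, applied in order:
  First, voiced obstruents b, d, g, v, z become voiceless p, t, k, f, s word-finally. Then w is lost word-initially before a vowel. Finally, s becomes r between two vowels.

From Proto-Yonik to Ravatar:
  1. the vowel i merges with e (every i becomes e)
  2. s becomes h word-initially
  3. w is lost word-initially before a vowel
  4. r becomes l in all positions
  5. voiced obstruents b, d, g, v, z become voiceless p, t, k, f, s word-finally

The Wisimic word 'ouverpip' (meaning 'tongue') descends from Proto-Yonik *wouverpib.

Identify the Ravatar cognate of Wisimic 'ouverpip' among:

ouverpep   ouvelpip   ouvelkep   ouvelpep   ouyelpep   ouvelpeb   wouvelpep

ouvelpep

Ravatar: start from *wouverpib.
  rule 1 (vowel merger): wouverpib → wouverpeb
  rule 2: no change — wouverpeb
  rule 3 (glide loss): wouverpeb → ouverpeb
  rule 4 (unconditioned shift): ouverpeb → ouvelpeb
  rule 5 (final devoicing): ouvelpeb → ouvelpep
  ⇒ Ravatar ouvelpep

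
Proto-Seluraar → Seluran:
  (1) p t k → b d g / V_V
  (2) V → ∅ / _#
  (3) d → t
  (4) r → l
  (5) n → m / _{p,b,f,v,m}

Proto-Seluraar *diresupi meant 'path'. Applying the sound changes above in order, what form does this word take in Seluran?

Seluran: start from *diresupi.
  rule 1 (intervocalic voicing): diresupi → diresubi
  rule 2 (apocope): diresubi → diresub
  rule 3 (unconditioned shift): diresub → tiresub
  rule 4 (unconditioned shift): tiresub → tilesub
  rule 5: no change — tilesub
  ⇒ Seluran tilesub

tilesub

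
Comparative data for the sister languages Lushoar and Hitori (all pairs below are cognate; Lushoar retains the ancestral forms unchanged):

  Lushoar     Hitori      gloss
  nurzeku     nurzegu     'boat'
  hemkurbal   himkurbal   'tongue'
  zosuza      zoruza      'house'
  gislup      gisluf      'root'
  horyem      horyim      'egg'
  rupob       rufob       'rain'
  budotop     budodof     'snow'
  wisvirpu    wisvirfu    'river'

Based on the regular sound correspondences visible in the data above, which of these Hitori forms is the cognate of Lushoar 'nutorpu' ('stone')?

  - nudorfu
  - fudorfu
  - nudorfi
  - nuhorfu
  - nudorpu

budotop ~ budodof — Lushoar t corresponds to Hitori d between vowels (before a back vowel).
wisvirpu ~ wisvirfu — Lushoar p corresponds to Hitori f after a consonant, before a back vowel.
Applying these to Lushoar 'nutorpu':
  nutorpu → nudorpu   (t→d between vowels (before a back vowel))
  nudorpu → nudorfu   (p→f after a consonant, before a back vowel)
So the Hitori cognate is 'nudorfu'.

nudorfu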